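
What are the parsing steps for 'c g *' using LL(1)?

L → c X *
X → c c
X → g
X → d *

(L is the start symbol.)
LL(1) parsing maintains a stack (initially the start symbol over $) and the input. At each step: if the stack top is a terminal, match it against the current input token; if it is a non-terminal N, replace it with the RHS of M[N, lookahead] (the unique production whose predict set contains the lookahead).

Stack is shown with the top on the left.

Stack    Input    Action
------------------------
L $      c g * $  output L → c X *
c X * $  c g * $  match 'c'
X * $    g * $    output X → g
g * $    g * $    match 'g'
* $      * $      match '*'
$        $        accept

The string is accepted.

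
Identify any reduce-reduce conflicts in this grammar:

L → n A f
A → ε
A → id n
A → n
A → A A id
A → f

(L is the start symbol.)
Yes — I9: [A → f .] vs [L → n A f .]

A reduce-reduce conflict occurs when an LR(0) state has two complete items [A → α .] and [B → β .] — both call for a reduction, and with no lookahead the parser cannot choose between them.

Augment with L' → L and build the canonical LR(0) collection (I0 = CLOSURE({[L' → . L]}), then GOTO on every symbol after a dot until no new states appear). It has 11 states:
  I0: { [L → . n A f], [L' → . L] }  — shift
  I1: { [L' → L .] }  — accept
  I2: { [A → . A A id], [A → . f], [A → . id n], [A → . n], [A → .], [L → n . A f] }  — shift, reduce
  I3: { [A → . A A id], [A → . f], [A → . id n], [A → . n], [A → .], [A → A . A id], [L → n A . f] }  — shift, reduce
  I4: { [A → f .] }  — reduce
  I5: { [A → id . n] }  — shift
  I6: { [A → n .] }  — reduce
  I7: { [A → id n .] }  — reduce
  I8: { [A → . A A id], [A → . f], [A → . id n], [A → . n], [A → .], [A → A . A id], [A → A A . id] }  — shift, reduce
  I9: { [A → f .], [L → n A f .] }  — 2 reduces
  I10: { [A → A A id .], [A → id . n] }  — shift, reduce

I9 contains complete items [A → f .], [L → n A f .] — reduce-reduce conflict.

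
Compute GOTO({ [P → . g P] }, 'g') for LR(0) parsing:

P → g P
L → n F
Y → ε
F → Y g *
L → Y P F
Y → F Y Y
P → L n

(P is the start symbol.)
{ [F → . Y g *], [L → . Y P F], [L → . n F], [P → . L n], [P → . g P], [P → g . P], [Y → . F Y Y], [Y → .] }

GOTO(I, 'g') = CLOSURE({ [A → αX.β] : [A → α.Xβ] ∈ I, X = 'g' })

Items with dot before 'g', with the dot advanced:
  [P → . g P] → [P → g . P]
Closure of the advanced items:
  [P → g . P] has the dot before P: add [P → . g P], [P → . L n]
  [P → . L n] has the dot before L: add [L → . n F], [L → . Y P F]
  [L → . Y P F] has the dot before Y: add [Y → .], [Y → . F Y Y]
  [Y → . F Y Y] has the dot before F: add [F → . Y g *]

GOTO = { [F → . Y g *], [L → . Y P F], [L → . n F], [P → . L n], [P → . g P], [P → g . P], [Y → . F Y Y], [Y → .] }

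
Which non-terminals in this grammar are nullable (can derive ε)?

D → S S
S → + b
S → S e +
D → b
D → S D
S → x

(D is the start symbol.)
A non-terminal is nullable if it can derive ε (the empty string): either it has an ε-production, or it has a production whose right-hand side consists entirely of nullable non-terminals.

There are no ε-productions, so no non-terminal can derive ε.
No non-terminals are nullable.

Answer: None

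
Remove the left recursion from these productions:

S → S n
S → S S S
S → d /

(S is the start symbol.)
S → d / S'
S' → n S'
S' → S S S'
S' → ε

S is directly left-recursive. The standard transformation for
  A → A α₁ | ... | A α_m | β₁ | ... | β_n
is
  A  → β₁ A' | ... | β_n A'
  A' → α₁ A' | ... | α_m A' | ε

S → d / becomes S → d / S'
S → S n becomes S' → n S'
S → S S S becomes S' → S S S'
Add S' → ε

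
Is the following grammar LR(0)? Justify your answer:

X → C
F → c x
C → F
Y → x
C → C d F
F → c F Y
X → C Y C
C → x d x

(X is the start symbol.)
A grammar is LR(0) if no state in the canonical LR(0) collection has:
  - both a shift item (dot before a terminal) and a complete item (shift-reduce conflict), or
  - two or more complete items (reduce-reduce conflict; the accept item [X' → X .] counts as a complete item here).

Augment with X' → X and build the canonical LR(0) collection (I0 = CLOSURE({[X' → . X]}), then GOTO on every symbol after a dot until no new states appear). It has 16 states:
  I0: { [C → . C d F], [C → . F], [C → . x d x], [F → . c F Y], [F → . c x], [X → . C Y C], [X → . C], [X' → . X] }  — shift
  I1: { [C → C . d F], [X → C . Y C], [X → C .], [Y → . x] }  — shift, reduce
  I2: { [C → F .] }  — reduce
  I3: { [X' → X .] }  — accept
  I4: { [F → . c F Y], [F → . c x], [F → c . F Y], [F → c . x] }  — shift
  I5: { [C → x . d x] }  — shift
  I6: { [C → x d . x] }  — shift
  I7: { [C → x d x .] }  — reduce
  I8: { [F → c F . Y], [Y → . x] }  — shift
  I9: { [F → c x .] }  — reduce
  I10: { [F → c F Y .] }  — reduce
  I11: { [Y → x .] }  — reduce
  I12: { [C → . C d F], [C → . F], [C → . x d x], [F → . c F Y], [F → . c x], [X → C Y . C] }  — shift
  I13: { [C → C d . F], [F → . c F Y], [F → . c x] }  — shift
  I14: { [C → C d F .] }  — reduce
  I15: { [C → C . d F], [X → C Y C .] }  — shift, reduce

Conflict in state I1:
  Shift-reduce conflict between [X → C .] and [C → C . d F]
So the grammar is NOT LR(0).

Answer: No. Shift-reduce conflict between [X → C .] and [C → C . d F]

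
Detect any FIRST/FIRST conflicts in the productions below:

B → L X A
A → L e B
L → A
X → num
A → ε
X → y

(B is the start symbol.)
No FIRST/FIRST conflicts.

A FIRST/FIRST conflict occurs when two productions N → α and N → β for the same non-terminal have FIRST(α) ∩ FIRST(β) ≠ ∅ (with ε ∈ FIRST of a nullable right-hand side, so two nullable alternatives also conflict).

FIRST sets of the non-terminals at (or reachable through a nullable prefix from) the front of some alternative:
  FIRST(L) = { 'e', ε }

Productions for A:
  A → L e B: FIRST = { 'e' }
  A → ε: FIRST = { ε }
Productions for X:
  X → num: FIRST = { 'num' }
  X → y: FIRST = { 'y' }
B, L have only one production, so no FIRST/FIRST conflict is possible there.

All alternatives of each non-terminal have pairwise disjoint FIRST sets.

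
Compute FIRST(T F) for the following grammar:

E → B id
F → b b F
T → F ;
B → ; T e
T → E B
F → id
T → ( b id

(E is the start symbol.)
FIRST sets of the non-terminals involved (from the grammar, by fixed-point iteration):
  FIRST(T) = { '(', ';', 'b', 'id' }

To compute FIRST(T F), process the symbols left to right:
Symbol T is a non-terminal. Add FIRST(T) \ {ε} = { '(', ';', 'b', 'id' }
T is not nullable (ε ∉ FIRST(T)), so stop here.
FIRST(T F) = { '(', ';', 'b', 'id' }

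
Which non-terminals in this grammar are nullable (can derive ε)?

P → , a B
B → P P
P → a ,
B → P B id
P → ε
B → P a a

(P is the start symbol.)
{ 'B', 'P' }

A non-terminal is nullable if it can derive ε (the empty string): either it has an ε-production, or it has a production whose right-hand side consists entirely of nullable non-terminals.

ε-productions: P → ε
So P is immediately nullable.
B → P P: every symbol on the right is nullable, so B is nullable too.
Every non-terminal is now nullable.
Nullable = { 'B', 'P' }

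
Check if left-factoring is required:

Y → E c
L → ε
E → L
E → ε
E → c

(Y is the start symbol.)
No, left-factoring is not needed

Left-factoring is needed when two productions for the same non-terminal
share a common prefix on the right-hand side.

Productions for E:
  E → L
  E → ε
  E → c

No common prefixes found.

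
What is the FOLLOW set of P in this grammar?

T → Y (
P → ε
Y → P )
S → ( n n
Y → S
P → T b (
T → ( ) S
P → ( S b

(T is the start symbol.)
In Y → P ): P is followed by ')', add FIRST(')') \ {ε} = { ')' }

Taking the union: FOLLOW(P) = { ')' }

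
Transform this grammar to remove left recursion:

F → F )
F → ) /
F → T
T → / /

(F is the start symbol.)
F is directly left-recursive. The standard transformation for
  A → A α₁ | ... | A α_m | β₁ | ... | β_n
is
  A  → β₁ A' | ... | β_n A'
  A' → α₁ A' | ... | α_m A' | ε

F → ) / becomes F → ) / F'
F → T becomes F → T F'
F → F ) becomes F' → ) F'
Add F' → ε

Productions for other non-terminals are unchanged:
  T → / /

Resulting grammar:
F → ) / F'
F → T F'
F' → ) F'
F' → ε
T → / /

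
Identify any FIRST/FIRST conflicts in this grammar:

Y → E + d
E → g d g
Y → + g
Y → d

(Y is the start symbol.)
FIRST sets of the non-terminals at (or reachable through a nullable prefix from) the front of some alternative:
  FIRST(E) = { 'g' }

Productions for Y:
  Y → E + d: FIRST = { 'g' }
  Y → + g: FIRST = { '+' }
  Y → d: FIRST = { 'd' }
E has only one production, so no FIRST/FIRST conflict is possible there.

All alternatives of each non-terminal have pairwise disjoint FIRST sets.

Answer: No FIRST/FIRST conflicts.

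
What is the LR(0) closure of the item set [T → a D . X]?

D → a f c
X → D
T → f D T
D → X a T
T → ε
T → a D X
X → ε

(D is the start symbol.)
Start with: [T → a D . X]
  [T → a D . X] has the dot before X: add [X → . D], [X → .]
  [X → . D] has the dot before D: add [D → . a f c], [D → . X a T]
No further items can be added.

CLOSURE = { [D → . X a T], [D → . a f c], [T → a D . X], [X → . D], [X → .] }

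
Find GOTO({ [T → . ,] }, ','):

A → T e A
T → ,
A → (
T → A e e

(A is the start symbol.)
GOTO(I, ',') = CLOSURE({ [A → αX.β] : [A → α.Xβ] ∈ I, X = ',' })

Items with dot before ',', with the dot advanced:
  [T → . ,] → [T → , .]
Closure adds nothing (no advanced item has the dot before a non-terminal).

GOTO = { [T → , .] }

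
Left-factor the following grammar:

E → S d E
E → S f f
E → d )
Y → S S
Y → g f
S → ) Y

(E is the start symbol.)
Left-factoring transforms A → αβ₁ | αβ₂ into A → αA' and A' → β₁ | β₂
(α is the longest common prefix among the alternatives). Repeat until
no nonterminal has two alternatives with a common prefix.

Round 1: E has alternatives sharing prefix 'S'. Introduce E': E → S E'
  Add: E' → d E
  Add: E' → f f

No remaining common prefixes — done.

Resulting grammar:
E → S E'
E' → d E
E' → f f
E → d )
Y → S S
Y → g f
S → ) Y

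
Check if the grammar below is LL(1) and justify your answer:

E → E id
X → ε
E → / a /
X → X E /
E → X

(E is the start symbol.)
No. Predict set conflict for E: { '/' }

A grammar is LL(1) if for each non-terminal N with multiple productions, the predict sets of those productions are pairwise disjoint, where PREDICT(N → α) = (FIRST(α) \ {ε}) ∪ (FOLLOW(N) if α ⇒* ε).

Relevant sets:
  FIRST(E) = { '/', 'id', ε }
  FIRST(X) = { '/', 'id', ε }
  FOLLOW(E) = { $, '/', 'id' }
  FOLLOW(X) = { $, '/', 'id' }

For E:
  PREDICT(E → E id) = { '/', 'id' }
  PREDICT(E → '/' a '/') = { '/' }
  PREDICT(E → X) = { $, '/', 'id' }
For X:
  PREDICT(X → ε) = { $, '/', 'id' }
  PREDICT(X → X E '/') = { '/', 'id' }

Conflict found: Predict set conflict for E: { '/' }
The grammar is NOT LL(1).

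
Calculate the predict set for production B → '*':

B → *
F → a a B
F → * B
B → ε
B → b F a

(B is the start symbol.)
PREDICT(B → '*') = (FIRST(RHS) \ {ε}) ∪ (FOLLOW(B) if ε ∈ FIRST(RHS), i.e. RHS ⇒* ε)
FIRST('*') = { '*' }
ε ∉ FIRST('*'), so FOLLOW(B) is not added.
PREDICT(B → '*') = { '*' }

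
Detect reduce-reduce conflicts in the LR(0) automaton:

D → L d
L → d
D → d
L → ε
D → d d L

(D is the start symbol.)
Yes — I3: [D → d .] vs [L → d .]

A reduce-reduce conflict occurs when an LR(0) state has two complete items [A → α .] and [B → β .] — both call for a reduction, and with no lookahead the parser cannot choose between them.

Augment with D' → D and build the canonical LR(0) collection (I0 = CLOSURE({[D' → . D]}), then GOTO on every symbol after a dot until no new states appear). It has 8 states:
  I0: { [D → . L d], [D → . d d L], [D → . d], [D' → . D], [L → . d], [L → .] }  — shift, reduce
  I1: { [D' → D .] }  — accept
  I2: { [D → L . d] }  — shift
  I3: { [D → d . d L], [D → d .], [L → d .] }  — shift, 2 reduces
  I4: { [D → d d . L], [L → . d], [L → .] }  — shift, reduce
  I5: { [D → d d L .] }  — reduce
  I6: { [L → d .] }  — reduce
  I7: { [D → L d .] }  — reduce

I3 contains complete items [D → d .], [L → d .] — reduce-reduce conflict.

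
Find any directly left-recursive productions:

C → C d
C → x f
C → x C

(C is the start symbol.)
Direct left recursion occurs when N → N α for some non-terminal N (the right-hand side begins with the left-hand side itself).

C → C d: LEFT RECURSIVE (starts with C)
C → x f: starts with x
C → x C: starts with x

The grammar has direct left recursion on: C.

Answer: Yes, C is left-recursive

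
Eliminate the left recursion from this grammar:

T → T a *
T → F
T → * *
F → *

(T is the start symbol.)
T is directly left-recursive. The standard transformation for
  A → A α₁ | ... | A α_m | β₁ | ... | β_n
is
  A  → β₁ A' | ... | β_n A'
  A' → α₁ A' | ... | α_m A' | ε

T → F becomes T → F T'
T → * * becomes T → * * T'
T → T a * becomes T' → a * T'
Add T' → ε

Productions for other non-terminals are unchanged:
  F → *

Resulting grammar:
T → F T'
T → * * T'
T' → a * T'
T' → ε
F → *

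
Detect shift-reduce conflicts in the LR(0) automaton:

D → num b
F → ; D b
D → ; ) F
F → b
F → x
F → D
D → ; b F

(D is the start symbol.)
A shift-reduce conflict occurs when an LR(0) state has both:
  - a complete (reduce) item [A → α .] (dot at the end), and
  - a shift item [B → β . c γ] (dot before a terminal).

Augment with D' → D and build the canonical LR(0) collection (I0 = CLOSURE({[D' → . D]}), then GOTO on every symbol after a dot until no new states appear). It has 15 states:
  I0: { [D → . ; ) F], [D → . ; b F], [D → . num b], [D' → . D] }  — shift
  I1: { [D → ; . ) F], [D → ; . b F] }  — shift
  I2: { [D' → D .] }  — accept
  I3: { [D → num . b] }  — shift
  I4: { [D → num b .] }  — reduce
  I5: { [D → . ; ) F], [D → . ; b F], [D → . num b], [D → ; ) . F], [F → . ; D b], [F → . D], [F → . b], [F → . x] }  — shift
  I6: { [D → . ; ) F], [D → . ; b F], [D → . num b], [D → ; b . F], [F → . ; D b], [F → . D], [F → . b], [F → . x] }  — shift
  I7: { [D → . ; ) F], [D → . ; b F], [D → . num b], [D → ; . ) F], [D → ; . b F], [F → ; . D b] }  — shift
  I8: { [F → D .] }  — reduce
  I9: { [D → ; b F .] }  — reduce
  I10: { [F → b .] }  — reduce
  I11: { [F → x .] }  — reduce
  I12: { [F → ; D . b] }  — shift
  I13: { [F → ; D b .] }  — reduce
  I14: { [D → ; ) F .] }  — reduce

No state contains both a complete item and a shift item.

Answer: No shift-reduce conflicts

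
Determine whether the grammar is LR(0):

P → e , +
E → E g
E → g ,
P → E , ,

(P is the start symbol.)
Augment with P' → P and build the canonical LR(0) collection (I0 = CLOSURE({[P' → . P]}), then GOTO on every symbol after a dot until no new states appear). It has 11 states:
  I0: { [E → . E g], [E → . g ,], [P → . E , ,], [P → . e , +], [P' → . P] }  — shift
  I1: { [E → E . g], [P → E . , ,] }  — shift
  I2: { [P' → P .] }  — accept
  I3: { [P → e . , +] }  — shift
  I4: { [E → g . ,] }  — shift
  I5: { [E → g , .] }  — reduce
  I6: { [P → e , . +] }  — shift
  I7: { [P → e , + .] }  — reduce
  I8: { [P → E , . ,] }  — shift
  I9: { [E → E g .] }  — reduce
  I10: { [P → E , , .] }  — reduce

Every state is either a pure shift/goto state or contains exactly one complete item and nothing to shift — no conflicts. The grammar is LR(0).

Answer: Yes, the grammar is LR(0)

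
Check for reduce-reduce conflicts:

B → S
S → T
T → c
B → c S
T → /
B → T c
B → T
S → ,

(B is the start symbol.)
A reduce-reduce conflict occurs when an LR(0) state has two complete items [A → α .] and [B → β .] — both call for a reduction, and with no lookahead the parser cannot choose between them.

Augment with B' → B and build the canonical LR(0) collection (I0 = CLOSURE({[B' → . B]}), then GOTO on every symbol after a dot until no new states appear). It has 11 states:
  I0: { [B → . S], [B → . T c], [B → . T], [B → . c S], [B' → . B], [S → . ,], [S → . T], [T → . /], [T → . c] }  — shift
  I1: { [S → , .] }  — reduce
  I2: { [T → / .] }  — reduce
  I3: { [B' → B .] }  — accept
  I4: { [B → S .] }  — reduce
  I5: { [B → T . c], [B → T .], [S → T .] }  — shift, 2 reduces
  I6: { [B → c . S], [S → . ,], [S → . T], [T → . /], [T → . c], [T → c .] }  — shift, reduce
  I7: { [B → c S .] }  — reduce
  I8: { [S → T .] }  — reduce
  I9: { [T → c .] }  — reduce
  I10: { [B → T c .] }  — reduce

I5 contains complete items [B → T .], [S → T .] — reduce-reduce conflict.

Answer: Yes — I5: [B → T .] vs [S → T .]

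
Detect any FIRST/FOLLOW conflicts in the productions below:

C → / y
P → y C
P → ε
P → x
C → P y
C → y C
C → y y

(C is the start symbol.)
Yes. P → y C with FOLLOW(P) on { 'y' }

A FIRST/FOLLOW conflict occurs when a non-terminal N has a nullable alternative N → β (β ⇒* ε) and another alternative N → α with FIRST(α) ∩ FOLLOW(N) ≠ ∅: on such a lookahead the parser cannot decide between expanding α and letting N vanish via β.

Nullable non-terminals: P.

P: nullable alternative(s) P → ε; FOLLOW(P) = { 'y' }
  P → y C: FIRST \ {ε} = { 'y' } — overlaps FOLLOW(P) on { 'y' }: CONFLICT
  P → ε: FIRST \ {ε} = { } — this is the only nullable alternative, skip
  P → x: FIRST \ {ε} = { 'x' } — disjoint from FOLLOW(P)

C has no nullable alternative, so no FIRST/FOLLOW check is needed there.

So the grammar has 1 FIRST/FOLLOW conflict (marked CONFLICT above).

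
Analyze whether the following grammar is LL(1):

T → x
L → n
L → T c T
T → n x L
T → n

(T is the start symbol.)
A grammar is LL(1) if for each non-terminal N with multiple productions, the predict sets of those productions are pairwise disjoint, where PREDICT(N → α) = (FIRST(α) \ {ε}) ∪ (FOLLOW(N) if α ⇒* ε).

Relevant sets:
  FIRST(T) = { 'n', 'x' }

For T:
  PREDICT(T → x) = { 'x' }
  PREDICT(T → n x L) = { 'n' }
  PREDICT(T → n) = { 'n' }
For L:
  PREDICT(L → n) = { 'n' }
  PREDICT(L → T c T) = { 'n', 'x' }

Conflict found: Predict set conflict for T: { 'n' }
The grammar is NOT LL(1).

Answer: No. Predict set conflict for T: { 'n' }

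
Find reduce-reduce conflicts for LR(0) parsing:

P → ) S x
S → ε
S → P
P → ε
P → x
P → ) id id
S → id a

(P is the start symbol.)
Augment with P' → P and build the canonical LR(0) collection (I0 = CLOSURE({[P' → . P]}), then GOTO on every symbol after a dot until no new states appear). It has 10 states:
  I0: { [P → . ) S x], [P → . ) id id], [P → . x], [P → .], [P' → . P] }  — shift, reduce
  I1: { [P → ) . S x], [P → ) . id id], [P → . ) S x], [P → . ) id id], [P → . x], [P → .], [S → . P], [S → . id a], [S → .] }  — shift, 2 reduces
  I2: { [P' → P .] }  — accept
  I3: { [P → x .] }  — reduce
  I4: { [S → P .] }  — reduce
  I5: { [P → ) S . x] }  — shift
  I6: { [P → ) id . id], [S → id . a] }  — shift
  I7: { [S → id a .] }  — reduce
  I8: { [P → ) id id .] }  — reduce
  I9: { [P → ) S x .] }  — reduce

I1 contains complete items [P → .], [S → .] — reduce-reduce conflict.

Answer: Yes — I1: [P → .] vs [S → .]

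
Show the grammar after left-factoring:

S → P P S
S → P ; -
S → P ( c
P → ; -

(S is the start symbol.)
S → P S'
S' → P S
S' → ; -
S' → ( c
P → ; -

Left-factoring transforms A → αβ₁ | αβ₂ into A → αA' and A' → β₁ | β₂
(α is the longest common prefix among the alternatives). Repeat until
no nonterminal has two alternatives with a common prefix.

Round 1: S has alternatives sharing prefix 'P'. Introduce S': S → P S'
  Add: S' → P S
  Add: S' → ; -
  Add: S' → ( c

No remaining common prefixes — done.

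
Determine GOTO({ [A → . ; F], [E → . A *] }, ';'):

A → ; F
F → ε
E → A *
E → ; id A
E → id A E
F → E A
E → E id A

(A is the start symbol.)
{ [A → . ; F], [A → ; . F], [E → . ; id A], [E → . A *], [E → . E id A], [E → . id A E], [F → . E A], [F → .] }

GOTO(I, ';') = CLOSURE({ [A → αX.β] : [A → α.Xβ] ∈ I, X = ';' })

Items with dot before ';', with the dot advanced:
  [A → . ; F] → [A → ; . F]
Closure of the advanced items:
  [A → ; . F] has the dot before F: add [F → .], [F → . E A]
  [F → . E A] has the dot before E: add [E → . A *], [E → . ; id A], [E → . id A E], [E → . E id A]
  [E → . A *] has the dot before A: add [A → . ; F]

GOTO = { [A → . ; F], [A → ; . F], [E → . ; id A], [E → . A *], [E → . E id A], [E → . id A E], [F → . E A], [F → .] }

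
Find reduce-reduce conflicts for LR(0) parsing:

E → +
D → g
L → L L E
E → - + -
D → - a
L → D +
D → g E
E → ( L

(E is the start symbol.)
A reduce-reduce conflict occurs when an LR(0) state has two complete items [A → α .] and [B → β .] — both call for a reduction, and with no lookahead the parser cannot choose between them.

Augment with E' → E and build the canonical LR(0) collection (I0 = CLOSURE({[E' → . E]}), then GOTO on every symbol after a dot until no new states appear). It has 17 states:
  I0: { [E → . ( L], [E → . +], [E → . - + -], [E' → . E] }  — shift
  I1: { [D → . - a], [D → . g E], [D → . g], [E → ( . L], [L → . D +], [L → . L L E] }  — shift
  I2: { [E → + .] }  — reduce
  I3: { [E → - . + -] }  — shift
  I4: { [E' → E .] }  — accept
  I5: { [E → - + . -] }  — shift
  I6: { [E → - + - .] }  — reduce
  I7: { [D → - . a] }  — shift
  I8: { [L → D . +] }  — shift
  I9: { [D → . - a], [D → . g E], [D → . g], [E → ( L .], [L → . D +], [L → . L L E], [L → L . L E] }  — shift, reduce
  I10: { [D → g . E], [D → g .], [E → . ( L], [E → . +], [E → . - + -] }  — shift, reduce
  I11: { [D → g E .] }  — reduce
  I12: { [D → . - a], [D → . g E], [D → . g], [E → . ( L], [E → . +], [E → . - + -], [L → . D +], [L → . L L E], [L → L . L E], [L → L L . E] }  — shift
  I13: { [D → - . a], [E → - . + -] }  — shift
  I14: { [L → L L E .] }  — reduce
  I15: { [D → - a .] }  — reduce
  I16: { [L → D + .] }  — reduce

No state contains more than one complete item.

Answer: No reduce-reduce conflicts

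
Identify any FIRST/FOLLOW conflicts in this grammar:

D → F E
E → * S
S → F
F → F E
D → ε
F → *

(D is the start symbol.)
Nullable non-terminals: D.
FIRST sets used below: FIRST(F) = { '*' }

D: nullable alternative(s) D → ε; FOLLOW(D) = { $ }
  D → F E: FIRST \ {ε} = { '*' } — disjoint from FOLLOW(D)
  D → ε: FIRST \ {ε} = { } — this is the only nullable alternative, skip

E, F, S have no nullable alternative, so no FIRST/FOLLOW check is needed there.

No FIRST/FOLLOW conflicts found.

Answer: No FIRST/FOLLOW conflicts.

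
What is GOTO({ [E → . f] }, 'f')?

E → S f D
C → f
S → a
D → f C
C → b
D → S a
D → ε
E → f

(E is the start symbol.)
GOTO(I, 'f') = CLOSURE({ [A → αX.β] : [A → α.Xβ] ∈ I, X = 'f' })

Items with dot before 'f', with the dot advanced:
  [E → . f] → [E → f .]
Closure adds nothing (no advanced item has the dot before a non-terminal).

GOTO = { [E → f .] }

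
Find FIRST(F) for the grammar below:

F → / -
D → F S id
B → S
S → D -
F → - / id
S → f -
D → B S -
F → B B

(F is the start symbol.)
FIRST sets of the other non-terminals involved (by the same procedure, iterated to a fixed point):
  FIRST(B) = { '-', '/', 'f' }

From F → / -:
  - '/' is a terminal: add '/' and stop
From F → - / id:
  - '-' is a terminal: add '-' and stop
From F → B B:
  - B is a non-terminal: add FIRST(B) \ {ε} = { '-', '/', 'f' }
    B is not nullable, so stop

Collecting: FIRST(F) = { '-', '/', 'f' }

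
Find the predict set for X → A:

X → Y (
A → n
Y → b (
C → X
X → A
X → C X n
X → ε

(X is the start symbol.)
PREDICT(X → A) = (FIRST(RHS) \ {ε}) ∪ (FOLLOW(X) if ε ∈ FIRST(RHS), i.e. RHS ⇒* ε)
FIRST(A) = { 'n' }
FIRST(A) = { 'n' }
ε ∉ FIRST(A), so FOLLOW(X) is not added.
PREDICT(X → A) = { 'n' }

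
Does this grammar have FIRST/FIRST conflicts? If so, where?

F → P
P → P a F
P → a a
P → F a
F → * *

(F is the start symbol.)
FIRST sets of the non-terminals at (or reachable through a nullable prefix from) the front of some alternative:
  FIRST(P) = { '*', 'a' }
  FIRST(F) = { '*', 'a' }

Productions for F:
  F → P: FIRST = { '*', 'a' }
  F → * *: FIRST = { '*' }
Productions for P:
  P → P a F: FIRST = { '*', 'a' }
  P → a a: FIRST = { 'a' }
  P → F a: FIRST = { '*', 'a' }

Conflict for F: F → P and F → * *
  Overlap: { '*' }
Conflict for P: P → P a F and P → a a
  Overlap: { 'a' }
Conflict for P: P → P a F and P → F a
  Overlap: { '*', 'a' }
Conflict for P: P → a a and P → F a
  Overlap: { 'a' }

Answer: Yes. F → P / F → '*' '*' on { '*' }; P → P a F / P → a a on { 'a' }; P → P a F / P → F a on { '*', 'a' }; P → a a / P → F a on { 'a' }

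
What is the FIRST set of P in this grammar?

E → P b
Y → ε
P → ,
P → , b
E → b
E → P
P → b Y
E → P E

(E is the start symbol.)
To compute FIRST(P), examine every production with P on the left-hand side, reading each right-hand side left to right until a non-nullable symbol is reached.

From P → ,:
  - ',' is a terminal: add ',' and stop
From P → , b:
  - ',' is a terminal: add ',' and stop
From P → b Y:
  - b is a terminal: add 'b' and stop

Collecting: FIRST(P) = { ',', 'b' }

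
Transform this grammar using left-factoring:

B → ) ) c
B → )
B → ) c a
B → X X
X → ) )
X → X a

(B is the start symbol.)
B → ) B'
B' → ) c
B' → ε
B' → c a
B → X X
X → ) )
X → X a

Left-factoring transforms A → αβ₁ | αβ₂ into A → αA' and A' → β₁ | β₂
(α is the longest common prefix among the alternatives). Repeat until
no nonterminal has two alternatives with a common prefix.

Round 1: B has alternatives sharing prefix ')'. Introduce B': B → ) B'
  Add: B' → ) c
  Add: B' → ε
  Add: B' → c a

No remaining common prefixes — done.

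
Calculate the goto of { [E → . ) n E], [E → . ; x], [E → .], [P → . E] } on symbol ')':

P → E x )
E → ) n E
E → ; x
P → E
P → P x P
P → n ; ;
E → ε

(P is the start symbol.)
GOTO(I, ')') = CLOSURE({ [A → αX.β] : [A → α.Xβ] ∈ I, X = ')' })

Items with dot before ')', with the dot advanced:
  [E → . ) n E] → [E → ) . n E]
Closure adds nothing (no advanced item has the dot before a non-terminal).

GOTO = { [E → ) . n E] }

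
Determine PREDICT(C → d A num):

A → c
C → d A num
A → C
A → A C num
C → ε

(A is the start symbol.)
{ 'd' }

PREDICT(C → d A num) = (FIRST(RHS) \ {ε}) ∪ (FOLLOW(C) if ε ∈ FIRST(RHS), i.e. RHS ⇒* ε)
FIRST(d A num) = { 'd' }
ε ∉ FIRST(d A num), so FOLLOW(C) is not added.
PREDICT(C → d A num) = { 'd' }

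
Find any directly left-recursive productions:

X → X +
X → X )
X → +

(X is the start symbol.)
Yes, X is left-recursive

X → X +: LEFT RECURSIVE (starts with X)
X → X ): LEFT RECURSIVE (starts with X)
X → +: starts with '+'

The grammar has direct left recursion on: X.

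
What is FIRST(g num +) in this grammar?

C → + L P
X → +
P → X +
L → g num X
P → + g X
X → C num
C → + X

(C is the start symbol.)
To compute FIRST(g num +), process the symbols left to right:
Symbol g is a terminal. Add 'g' and stop.
FIRST(g num +) = { 'g' }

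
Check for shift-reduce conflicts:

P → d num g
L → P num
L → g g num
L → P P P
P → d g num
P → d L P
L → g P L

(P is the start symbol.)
Augment with P' → P and build the canonical LR(0) collection (I0 = CLOSURE({[P' → . P]}), then GOTO on every symbol after a dot until no new states appear). It has 18 states:
  I0: { [P → . d L P], [P → . d g num], [P → . d num g], [P' → . P] }  — shift
  I1: { [P' → P .] }  — accept
  I2: { [L → . P P P], [L → . P num], [L → . g P L], [L → . g g num], [P → . d L P], [P → . d g num], [P → . d num g], [P → d . L P], [P → d . g num], [P → d . num g] }  — shift
  I3: { [P → . d L P], [P → . d g num], [P → . d num g], [P → d L . P] }  — shift
  I4: { [L → P . P P], [L → P . num], [P → . d L P], [P → . d g num], [P → . d num g] }  — shift
  I5: { [L → g . P L], [L → g . g num], [P → . d L P], [P → . d g num], [P → . d num g], [P → d g . num] }  — shift
  I6: { [P → d num . g] }  — shift
  I7: { [P → d num g .] }  — reduce
  I8: { [L → . P P P], [L → . P num], [L → . g P L], [L → . g g num], [L → g P . L], [P → . d L P], [P → . d g num], [P → . d num g] }  — shift
  I9: { [L → g g . num] }  — shift
  I10: { [P → d g num .] }  — reduce
  I11: { [L → g g num .] }  — reduce
  I12: { [L → g P L .] }  — reduce
  I13: { [L → g . P L], [L → g . g num], [P → . d L P], [P → . d g num], [P → . d num g] }  — shift
  I14: { [L → P P . P], [P → . d L P], [P → . d g num], [P → . d num g] }  — shift
  I15: { [L → P num .] }  — reduce
  I16: { [L → P P P .] }  — reduce
  I17: { [P → d L P .] }  — reduce

No state contains both a complete item and a shift item.

Answer: No shift-reduce conflicts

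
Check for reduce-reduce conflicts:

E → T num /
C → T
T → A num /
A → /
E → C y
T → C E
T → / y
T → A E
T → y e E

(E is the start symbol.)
Augment with E' → E and build the canonical LR(0) collection (I0 = CLOSURE({[E' → . E]}), then GOTO on every symbol after a dot until no new states appear). It has 17 states:
  I0: { [A → . /], [C → . T], [E → . C y], [E → . T num /], [E' → . E], [T → . / y], [T → . A E], [T → . A num /], [T → . C E], [T → . y e E] }  — shift
  I1: { [A → / .], [T → / . y] }  — shift, reduce
  I2: { [A → . /], [C → . T], [E → . C y], [E → . T num /], [T → . / y], [T → . A E], [T → . A num /], [T → . C E], [T → . y e E], [T → A . E], [T → A . num /] }  — shift
  I3: { [A → . /], [C → . T], [E → . C y], [E → . T num /], [E → C . y], [T → . / y], [T → . A E], [T → . A num /], [T → . C E], [T → . y e E], [T → C . E] }  — shift
  I4: { [E' → E .] }  — accept
  I5: { [C → T .], [E → T . num /] }  — shift, reduce
  I6: { [T → y . e E] }  — shift
  I7: { [A → . /], [C → . T], [E → . C y], [E → . T num /], [T → . / y], [T → . A E], [T → . A num /], [T → . C E], [T → . y e E], [T → y e . E] }  — shift
  I8: { [T → y e E .] }  — reduce
  I9: { [E → T num . /] }  — shift
  I10: { [E → T num / .] }  — reduce
  I11: { [T → C E .] }  — reduce
  I12: { [E → C y .], [T → y . e E] }  — shift, reduce
  I13: { [T → A E .] }  — reduce
  I14: { [T → A num . /] }  — shift
  I15: { [T → A num / .] }  — reduce
  I16: { [T → / y .] }  — reduce

No state contains more than one complete item.

Answer: No reduce-reduce conflicts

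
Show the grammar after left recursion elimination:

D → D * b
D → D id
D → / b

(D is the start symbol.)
D → / b D'
D' → * b D'
D' → id D'
D' → ε

D is directly left-recursive. The standard transformation for
  A → A α₁ | ... | A α_m | β₁ | ... | β_n
is
  A  → β₁ A' | ... | β_n A'
  A' → α₁ A' | ... | α_m A' | ε

D → / b becomes D → / b D'
D → D * b becomes D' → * b D'
D → D id becomes D' → id D'
Add D' → ε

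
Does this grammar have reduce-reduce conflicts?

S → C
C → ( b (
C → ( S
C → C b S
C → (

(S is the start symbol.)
No reduce-reduce conflicts

Augment with S' → S and build the canonical LR(0) collection (I0 = CLOSURE({[S' → . S]}), then GOTO on every symbol after a dot until no new states appear). It has 9 states:
  I0: { [C → . ( S], [C → . ( b (], [C → . (], [C → . C b S], [S → . C], [S' → . S] }  — shift
  I1: { [C → ( . S], [C → ( . b (], [C → ( .], [C → . ( S], [C → . ( b (], [C → . (], [C → . C b S], [S → . C] }  — shift, reduce
  I2: { [C → C . b S], [S → C .] }  — shift, reduce
  I3: { [S' → S .] }  — accept
  I4: { [C → . ( S], [C → . ( b (], [C → . (], [C → . C b S], [C → C b . S], [S → . C] }  — shift
  I5: { [C → C b S .] }  — reduce
  I6: { [C → ( S .] }  — reduce
  I7: { [C → ( b . (] }  — shift
  I8: { [C → ( b ( .] }  — reduce

No state contains more than one complete item.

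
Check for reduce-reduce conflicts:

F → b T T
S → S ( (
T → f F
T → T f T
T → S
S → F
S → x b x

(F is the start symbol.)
Yes — I13: [S → F .] vs [T → f F .]

A reduce-reduce conflict occurs when an LR(0) state has two complete items [A → α .] and [B → β .] — both call for a reduction, and with no lookahead the parser cannot choose between them.

Augment with F' → F and build the canonical LR(0) collection (I0 = CLOSURE({[F' → . F]}), then GOTO on every symbol after a dot until no new states appear). It has 18 states:
  I0: { [F → . b T T], [F' → . F] }  — shift
  I1: { [F' → F .] }  — accept
  I2: { [F → . b T T], [F → b . T T], [S → . F], [S → . S ( (], [S → . x b x], [T → . S], [T → . T f T], [T → . f F] }  — shift
  I3: { [S → F .] }  — reduce
  I4: { [S → S . ( (], [T → S .] }  — shift, reduce
  I5: { [F → . b T T], [F → b T . T], [S → . F], [S → . S ( (], [S → . x b x], [T → . S], [T → . T f T], [T → . f F], [T → T . f T] }  — shift
  I6: { [F → . b T T], [T → f . F] }  — shift
  I7: { [S → x . b x] }  — shift
  I8: { [S → x b . x] }  — shift
  I9: { [S → x b x .] }  — reduce
  I10: { [T → f F .] }  — reduce
  I11: { [F → b T T .], [T → T . f T] }  — shift, reduce
  I12: { [F → . b T T], [S → . F], [S → . S ( (], [S → . x b x], [T → . S], [T → . T f T], [T → . f F], [T → T f . T], [T → f . F] }  — shift
  I13: { [S → F .], [T → f F .] }  — 2 reduces
  I14: { [T → T . f T], [T → T f T .] }  — shift, reduce
  I15: { [F → . b T T], [S → . F], [S → . S ( (], [S → . x b x], [T → . S], [T → . T f T], [T → . f F], [T → T f . T] }  — shift
  I16: { [S → S ( . (] }  — shift
  I17: { [S → S ( ( .] }  — reduce

I13 contains complete items [S → F .], [T → f F .] — reduce-reduce conflict.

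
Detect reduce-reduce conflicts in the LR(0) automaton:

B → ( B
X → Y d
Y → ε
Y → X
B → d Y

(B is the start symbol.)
No reduce-reduce conflicts

A reduce-reduce conflict occurs when an LR(0) state has two complete items [A → α .] and [B → β .] — both call for a reduction, and with no lookahead the parser cannot choose between them.

Augment with B' → B and build the canonical LR(0) collection (I0 = CLOSURE({[B' → . B]}), then GOTO on every symbol after a dot until no new states appear). It has 8 states:
  I0: { [B → . ( B], [B → . d Y], [B' → . B] }  — shift
  I1: { [B → ( . B], [B → . ( B], [B → . d Y] }  — shift
  I2: { [B' → B .] }  — accept
  I3: { [B → d . Y], [X → . Y d], [Y → . X], [Y → .] }  — reduce
  I4: { [Y → X .] }  — reduce
  I5: { [B → d Y .], [X → Y . d] }  — shift, reduce
  I6: { [X → Y d .] }  — reduce
  I7: { [B → ( B .] }  — reduce

No state contains more than one complete item.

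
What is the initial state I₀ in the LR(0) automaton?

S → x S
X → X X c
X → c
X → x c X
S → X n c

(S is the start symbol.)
First, augment the grammar with S' → S
I₀ = CLOSURE({ [S' → . S] }):
  [S' → . S] has the dot before S: add [S → . x S], [S → . X n c]
  [S → . X n c] has the dot before X: add [X → . X X c], [X → . c], [X → . x c X]
No further items can be added.

I₀ = { [S → . X n c], [S → . x S], [S' → . S], [X → . X X c], [X → . c], [X → . x c X] }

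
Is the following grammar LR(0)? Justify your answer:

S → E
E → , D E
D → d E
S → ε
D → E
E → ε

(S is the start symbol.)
No. Shift-reduce conflict between [E → .] and [E → . , D E]

A grammar is LR(0) if no state in the canonical LR(0) collection has:
  - both a shift item (dot before a terminal) and a complete item (shift-reduce conflict), or
  - two or more complete items (reduce-reduce conflict; the accept item [S' → S .] counts as a complete item here).

Augment with S' → S and build the canonical LR(0) collection (I0 = CLOSURE({[S' → . S]}), then GOTO on every symbol after a dot until no new states appear). It has 9 states:
  I0: { [E → . , D E], [E → .], [S → . E], [S → .], [S' → . S] }  — shift, 2 reduces
  I1: { [D → . E], [D → . d E], [E → , . D E], [E → . , D E], [E → .] }  — shift, reduce
  I2: { [S → E .] }  — reduce
  I3: { [S' → S .] }  — accept
  I4: { [E → , D . E], [E → . , D E], [E → .] }  — shift, reduce
  I5: { [D → E .] }  — reduce
  I6: { [D → d . E], [E → . , D E], [E → .] }  — shift, reduce
  I7: { [D → d E .] }  — reduce
  I8: { [E → , D E .] }  — reduce

Conflict in state I0:
  Shift-reduce conflict between [E → .] and [E → . , D E]
So the grammar is NOT LR(0).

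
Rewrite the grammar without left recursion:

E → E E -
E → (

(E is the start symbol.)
E is directly left-recursive. The standard transformation for
  A → A α₁ | ... | A α_m | β₁ | ... | β_n
is
  A  → β₁ A' | ... | β_n A'
  A' → α₁ A' | ... | α_m A' | ε

E → ( becomes E → ( E'
E → E E - becomes E' → E - E'
Add E' → ε

Resulting grammar:
E → ( E'
E' → E - E'
E' → ε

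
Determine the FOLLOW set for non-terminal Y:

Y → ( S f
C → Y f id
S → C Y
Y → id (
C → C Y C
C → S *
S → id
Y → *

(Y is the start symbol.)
{ $, '(', '*', 'f', 'id' }

Y is the start symbol, so $ ∈ FOLLOW(Y).
In C → Y f id: Y is followed by f id, add FIRST(f id) \ {ε} = { 'f' }
In S → C Y: Y is at the end, add FOLLOW(S)
In C → C Y C: Y is followed by C, add FIRST(C) \ {ε} = { '(', '*', 'id' }

The FOLLOW sets referred to above (computed the same way, to a fixed point):
  FOLLOW(S) = { '*', 'f' }

Taking the union: FOLLOW(Y) = { $, '(', '*', 'f', 'id' }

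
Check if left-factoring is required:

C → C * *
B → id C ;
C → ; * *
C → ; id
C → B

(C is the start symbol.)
Left-factoring is needed when two productions for the same non-terminal
share a common prefix on the right-hand side.

Productions for C:
  C → C * *
  C → ; * *
  C → ; id
  C → B

Found common prefix ';' in productions for C

Answer: Yes, C has productions with common prefix ';'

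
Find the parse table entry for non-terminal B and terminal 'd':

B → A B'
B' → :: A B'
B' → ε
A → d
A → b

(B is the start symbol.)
B → A B'

To find M[B, 'd'], we find productions for B where 'd' is in the predict set (PREDICT(N → α) = (FIRST(α) \ {ε}) ∪ (FOLLOW(N) if α ⇒* ε)).

Relevant sets:
  FIRST(A) = { 'b', 'd' }

B → A B': PREDICT = { 'b', 'd' }
  'd' is in predict set, so this production goes in M[B, 'd']

M[B, 'd'] = B → A B'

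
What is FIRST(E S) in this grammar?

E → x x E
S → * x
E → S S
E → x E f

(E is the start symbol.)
{ '*', 'x' }

FIRST sets of the non-terminals involved (from the grammar, by fixed-point iteration):
  FIRST(E) = { '*', 'x' }

To compute FIRST(E S), process the symbols left to right:
Symbol E is a non-terminal. Add FIRST(E) \ {ε} = { '*', 'x' }
E is not nullable (ε ∉ FIRST(E)), so stop here.
FIRST(E S) = { '*', 'x' }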